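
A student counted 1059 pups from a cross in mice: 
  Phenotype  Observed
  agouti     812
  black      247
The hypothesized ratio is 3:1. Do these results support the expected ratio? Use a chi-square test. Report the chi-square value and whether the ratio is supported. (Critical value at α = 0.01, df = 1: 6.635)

The 3:1 ratio has 4 parts, so with N = 1059 the expected counts are:
  agouti: 1059 × 3/4 = 794.25
  black: 1059 × 1/4 = 264.75
χ² = Σ (O − E)² / E
  agouti: (812 − 794.25)² / 794.25 = 0.3967
  black: (247 − 264.75)² / 264.75 = 1.1900
χ² = 0.3967 + 1.1900 = 1.5867 ≈ 1.587
Degrees of freedom = 2 − 1 = 1; critical value at α = 0.01 is 6.635.
Since 1.587 < 6.635, we fail to reject the null hypothesis — the data are consistent with the 3:1 ratio.

1.587; consistent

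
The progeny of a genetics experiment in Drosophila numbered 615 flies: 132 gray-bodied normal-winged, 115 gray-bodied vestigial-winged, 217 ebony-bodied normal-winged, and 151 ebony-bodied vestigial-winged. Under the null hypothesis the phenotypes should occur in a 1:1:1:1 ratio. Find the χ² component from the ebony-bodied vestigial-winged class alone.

0.049

Expected counts for N = 615 under a 1:1:1:1 ratio (total parts = 4):
  gray-bodied normal-winged: 615 × 1/4 = 153.75
  gray-bodied vestigial-winged: 615 × 1/4 = 153.75
  ebony-bodied normal-winged: 615 × 1/4 = 153.75
  ebony-bodied vestigial-winged: 615 × 1/4 = 153.75
Contribution of ebony-bodied vestigial-winged: (151 − 153.75)² / 153.75 = 0.0492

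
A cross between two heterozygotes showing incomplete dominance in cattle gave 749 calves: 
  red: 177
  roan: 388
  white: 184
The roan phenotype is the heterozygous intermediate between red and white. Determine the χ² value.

With incomplete dominance, a heterozygote × heterozygote cross gives a 1:2:1 phenotypic ratio.
Total ratio parts = 4. Expected numbers out of 749:
  red: 749 × 1/4 = 187.25
  roan: 749 × 2/4 = 374.5
  white: 749 × 1/4 = 187.25
χ² = Σ (O − E)² / E
  red: (177 − 187.25)² / 187.25 = 0.5611
  roan: (388 − 374.5)² / 374.5 = 0.4866
  white: (184 − 187.25)² / 187.25 = 0.0564
χ² = 0.5611 + 0.4866 + 0.0564 = 1.1041 ≈ 1.104

1.104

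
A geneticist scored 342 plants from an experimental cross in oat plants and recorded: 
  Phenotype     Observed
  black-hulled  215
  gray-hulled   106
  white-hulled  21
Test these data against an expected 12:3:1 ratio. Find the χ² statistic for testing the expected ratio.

Expected counts for N = 342 under a 12:3:1 ratio (total parts = 16):
  black-hulled: 342 × 12/16 = 256.5
  gray-hulled: 342 × 3/16 = 64.125
  white-hulled: 342 × 1/16 = 21.375
χ² = Σ (O − E)² / E
  black-hulled: (215 − 256.5)² / 256.5 = 6.7144
  gray-hulled: (106 − 64.125)² / 64.125 = 27.3453
  white-hulled: (21 − 21.375)² / 21.375 = 0.0066
χ² = 6.7144 + 27.3453 + 0.0066 = 34.0663 ≈ 34.066

34.066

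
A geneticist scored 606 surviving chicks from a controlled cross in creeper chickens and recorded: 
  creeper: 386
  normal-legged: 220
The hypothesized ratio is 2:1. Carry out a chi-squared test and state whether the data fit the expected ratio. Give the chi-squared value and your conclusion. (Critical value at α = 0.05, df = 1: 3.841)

2.406; consistent

Total ratio parts = 3. Expected numbers out of 606:
  creeper: 606 × 2/3 = 404
  normal-legged: 606 × 1/3 = 202
χ² = Σ (O − E)² / E
  creeper: (386 − 404)² / 404 = 0.8020
  normal-legged: (220 − 202)² / 202 = 1.6040
χ² = 0.8020 + 1.6040 = 2.406
Degrees of freedom = 2 − 1 = 1; critical value at α = 0.05 is 3.841.
Since 2.406 < 3.841, we fail to reject the null hypothesis — the data are consistent with the 2:1 ratio.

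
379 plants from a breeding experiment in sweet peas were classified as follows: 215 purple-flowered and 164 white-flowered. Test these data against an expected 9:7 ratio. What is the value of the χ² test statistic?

Total ratio parts = 16. Expected numbers out of 379:
  purple-flowered: 379 × 9/16 = 213.1875
  white-flowered: 379 × 7/16 = 165.8125
χ² = Σ (O − E)² / E
  purple-flowered: (215 − 213.1875)² / 213.1875 = 0.0154
  white-flowered: (164 − 165.8125)² / 165.8125 = 0.0198
χ² = 0.0154 + 0.0198 = 0.0352 ≈ 0.035

0.035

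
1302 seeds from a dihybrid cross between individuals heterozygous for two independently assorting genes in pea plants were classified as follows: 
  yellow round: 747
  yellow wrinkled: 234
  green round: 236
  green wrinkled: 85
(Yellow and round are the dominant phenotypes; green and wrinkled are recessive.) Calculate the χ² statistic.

A dihybrid F₂ with independent assortment and complete dominance at both loci gives a 9:3:3:1 phenotypic ratio.
Expected counts for N = 1302 under a 9:3:3:1 ratio (total parts = 16):
  yellow round: 1302 × 9/16 = 732.375
  yellow wrinkled: 1302 × 3/16 = 244.125
  green round: 1302 × 3/16 = 244.125
  green wrinkled: 1302 × 1/16 = 81.375
χ² = Σ (O − E)² / E
  yellow round: (747 − 732.375)² / 732.375 = 0.2921
  yellow wrinkled: (234 − 244.125)² / 244.125 = 0.4199
  green round: (236 − 244.125)² / 244.125 = 0.2704
  green wrinkled: (85 − 81.375)² / 81.375 = 0.1615
χ² = 0.2921 + 0.4199 + 0.2704 + 0.1615 = 1.1439 ≈ 1.144

1.144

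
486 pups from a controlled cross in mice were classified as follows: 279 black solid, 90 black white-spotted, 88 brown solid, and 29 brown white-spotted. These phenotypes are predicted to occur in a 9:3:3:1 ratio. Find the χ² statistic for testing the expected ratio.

Expected counts for N = 486 under a 9:3:3:1 ratio (total parts = 16):
  black solid: 486 × 9/16 = 273.375
  black white-spotted: 486 × 3/16 = 91.125
  brown solid: 486 × 3/16 = 91.125
  brown white-spotted: 486 × 1/16 = 30.375
χ² = Σ (O − E)² / E
  black solid: (279 − 273.375)² / 273.375 = 0.1157
  black white-spotted: (90 − 91.125)² / 91.125 = 0.0139
  brown solid: (88 − 91.125)² / 91.125 = 0.1072
  brown white-spotted: (29 − 30.375)² / 30.375 = 0.0622
χ² = 0.1157 + 0.0139 + 0.1072 + 0.0622 = 0.299

0.299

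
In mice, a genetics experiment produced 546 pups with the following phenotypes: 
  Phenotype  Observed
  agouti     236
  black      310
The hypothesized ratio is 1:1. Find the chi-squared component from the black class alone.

5.015

The 1:1 ratio has 2 parts, so with N = 546 the expected counts are:
  agouti: 546 × 1/2 = 273
  black: 546 × 1/2 = 273
Contribution of black: (310 − 273)² / 273 = 5.0147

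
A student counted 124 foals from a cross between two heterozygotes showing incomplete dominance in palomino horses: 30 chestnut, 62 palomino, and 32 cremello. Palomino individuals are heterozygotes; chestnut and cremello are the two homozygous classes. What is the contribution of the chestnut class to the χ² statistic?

With incomplete dominance, a heterozygote × heterozygote cross gives a 1:2:1 phenotypic ratio.
Total ratio parts = 4. Expected numbers out of 124:
  chestnut: 124 × 1/4 = 31
  palomino: 124 × 2/4 = 62
  cremello: 124 × 1/4 = 31
Contribution of chestnut: (30 − 31)² / 31 = 0.0323

0.032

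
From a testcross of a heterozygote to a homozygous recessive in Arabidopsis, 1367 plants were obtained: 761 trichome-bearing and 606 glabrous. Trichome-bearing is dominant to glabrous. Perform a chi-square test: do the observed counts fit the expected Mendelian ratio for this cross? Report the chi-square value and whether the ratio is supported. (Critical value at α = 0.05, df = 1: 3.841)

17.575; not consistent

A testcross of a heterozygote (Aa × aa) gives a 1:1 phenotypic ratio.
Expected counts for N = 1367 under a 1:1 ratio (total parts = 2):
  trichome-bearing: 1367 × 1/2 = 683.5
  glabrous: 1367 × 1/2 = 683.5
χ² = Σ (O − E)² / E
  trichome-bearing: (761 − 683.5)² / 683.5 = 8.7875
  glabrous: (606 − 683.5)² / 683.5 = 8.7875
χ² = 8.7875 + 8.7875 = 17.575
Degrees of freedom = 2 − 1 = 1; critical value at α = 0.05 is 3.841.
Since 17.575 > 3.841, we reject the null hypothesis — the data do not fit the 1:1 ratio.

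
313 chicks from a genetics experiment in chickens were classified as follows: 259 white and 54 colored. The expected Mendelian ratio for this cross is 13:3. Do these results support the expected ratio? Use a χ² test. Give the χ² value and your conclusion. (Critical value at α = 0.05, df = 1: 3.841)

0.461; consistent

Under the 13:3 hypothesis (Σ ratio = 16, N = 313):
  white: 313 × 13/16 = 254.3125
  colored: 313 × 3/16 = 58.6875
χ² = Σ (O − E)² / E
  white: (259 − 254.3125)² / 254.3125 = 0.0864
  colored: (54 − 58.6875)² / 58.6875 = 0.3744
χ² = 0.0864 + 0.3744 = 0.4608 ≈ 0.461
Degrees of freedom = 2 − 1 = 1; critical value at α = 0.05 is 3.841.
Since 0.461 < 3.841, we fail to reject the null hypothesis — the data are consistent with the 13:3 ratio.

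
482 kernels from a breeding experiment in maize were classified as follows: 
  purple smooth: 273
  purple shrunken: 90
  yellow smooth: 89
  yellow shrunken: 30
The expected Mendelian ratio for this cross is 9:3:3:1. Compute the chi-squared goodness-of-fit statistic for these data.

0.036

Total ratio parts = 16. Expected numbers out of 482:
  purple smooth: 482 × 9/16 = 271.125
  purple shrunken: 482 × 3/16 = 90.375
  yellow smooth: 482 × 3/16 = 90.375
  yellow shrunken: 482 × 1/16 = 30.125
χ² = Σ (O − E)² / E
  purple smooth: (273 − 271.125)² / 271.125 = 0.0130
  purple shrunken: (90 − 90.375)² / 90.375 = 0.0016
  yellow smooth: (89 − 90.375)² / 90.375 = 0.0209
  yellow shrunken: (30 − 30.125)² / 30.125 = 0.0005
χ² = 0.0130 + 0.0016 + 0.0209 + 0.0005 = 0.036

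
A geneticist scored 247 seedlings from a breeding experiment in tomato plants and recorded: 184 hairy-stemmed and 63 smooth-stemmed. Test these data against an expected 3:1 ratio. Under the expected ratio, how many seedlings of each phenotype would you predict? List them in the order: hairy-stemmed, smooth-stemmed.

185.25, 61.75

Expected counts for N = 247 under a 3:1 ratio (total parts = 4):
  hairy-stemmed: 247 × 3/4 = 185.25
  smooth-stemmed: 247 × 1/4 = 61.75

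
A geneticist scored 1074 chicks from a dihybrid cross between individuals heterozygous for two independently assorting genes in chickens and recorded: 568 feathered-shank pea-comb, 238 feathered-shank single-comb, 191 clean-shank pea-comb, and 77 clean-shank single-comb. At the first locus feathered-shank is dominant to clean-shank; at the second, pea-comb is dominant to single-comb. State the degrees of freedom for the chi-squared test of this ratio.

3

A dihybrid F₂ with independent assortment and complete dominance at both loci gives a 9:3:3:1 phenotypic ratio.
A goodness-of-fit test with 4 phenotype classes has df = 4 − 1 = 3.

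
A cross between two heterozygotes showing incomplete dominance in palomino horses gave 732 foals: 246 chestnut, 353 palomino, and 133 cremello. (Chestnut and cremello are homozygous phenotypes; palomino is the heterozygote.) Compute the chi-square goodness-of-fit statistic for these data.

With incomplete dominance, a heterozygote × heterozygote cross gives a 1:2:1 phenotypic ratio.
Under the 1:2:1 hypothesis (Σ ratio = 4, N = 732):
  chestnut: 732 × 1/4 = 183
  palomino: 732 × 2/4 = 366
  cremello: 732 × 1/4 = 183
χ² = Σ (O − E)² / E
  chestnut: (246 − 183)² / 183 = 21.6885
  palomino: (353 − 366)² / 366 = 0.4617
  cremello: (133 − 183)² / 183 = 13.6612
χ² = 21.6885 + 0.4617 + 13.6612 = 35.8114 ≈ 35.811

35.811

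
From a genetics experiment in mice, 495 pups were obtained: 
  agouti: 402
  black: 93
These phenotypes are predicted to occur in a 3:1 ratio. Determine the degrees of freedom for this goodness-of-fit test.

A goodness-of-fit test with 2 phenotype classes has df = 2 − 1 = 1.

1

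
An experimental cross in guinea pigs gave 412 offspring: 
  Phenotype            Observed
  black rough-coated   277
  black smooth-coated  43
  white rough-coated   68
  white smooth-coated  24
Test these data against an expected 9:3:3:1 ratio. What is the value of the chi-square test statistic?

25.247

Under the 9:3:3:1 hypothesis (Σ ratio = 16, N = 412):
  black rough-coated: 412 × 9/16 = 231.75
  black smooth-coated: 412 × 3/16 = 77.25
  white rough-coated: 412 × 3/16 = 77.25
  white smooth-coated: 412 × 1/16 = 25.75
χ² = Σ (O − E)² / E
  black rough-coated: (277 − 231.75)² / 231.75 = 8.8352
  black smooth-coated: (43 − 77.25)² / 77.25 = 15.1853
  white rough-coated: (68 − 77.25)² / 77.25 = 1.1076
  white smooth-coated: (24 − 25.75)² / 25.75 = 0.1189
χ² = 8.8352 + 15.1853 + 1.1076 + 0.1189 = 25.247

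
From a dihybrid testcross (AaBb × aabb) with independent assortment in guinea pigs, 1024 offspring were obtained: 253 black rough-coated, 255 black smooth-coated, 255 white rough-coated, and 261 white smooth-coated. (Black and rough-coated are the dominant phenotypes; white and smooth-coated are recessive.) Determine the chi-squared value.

A dihybrid testcross with independent assortment gives a 1:1:1:1 ratio.
Total ratio parts = 4. Expected numbers out of 1024:
  black rough-coated: 1024 × 1/4 = 256
  black smooth-coated: 1024 × 1/4 = 256
  white rough-coated: 1024 × 1/4 = 256
  white smooth-coated: 1024 × 1/4 = 256
χ² = Σ (O − E)² / E
  black rough-coated: (253 − 256)² / 256 = 0.0352
  black smooth-coated: (255 − 256)² / 256 = 0.0039
  white rough-coated: (255 − 256)² / 256 = 0.0039
  white smooth-coated: (261 − 256)² / 256 = 0.0977
χ² = 0.0352 + 0.0039 + 0.0039 + 0.0977 = 0.1407 ≈ 0.141

0.141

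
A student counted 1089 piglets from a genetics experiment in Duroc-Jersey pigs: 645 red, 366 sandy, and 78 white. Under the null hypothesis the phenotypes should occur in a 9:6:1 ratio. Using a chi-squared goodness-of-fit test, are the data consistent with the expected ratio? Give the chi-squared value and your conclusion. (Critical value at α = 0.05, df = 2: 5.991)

Under the 9:6:1 hypothesis (Σ ratio = 16, N = 1089):
  red: 1089 × 9/16 = 612.5625
  sandy: 1089 × 6/16 = 408.375
  white: 1089 × 1/16 = 68.0625
χ² = Σ (O − E)² / E
  red: (645 − 612.5625)² / 612.5625 = 1.7177
  sandy: (366 − 408.375)² / 408.375 = 4.3970
  white: (78 − 68.0625)² / 68.0625 = 1.4509
χ² = 1.7177 + 4.3970 + 1.4509 = 7.5656 ≈ 7.566
Degrees of freedom = 3 − 1 = 2; critical value at α = 0.05 is 5.991.
Since 7.566 > 5.991, we reject the null hypothesis — the data do not fit the 9:6:1 ratio.

7.566; not consistent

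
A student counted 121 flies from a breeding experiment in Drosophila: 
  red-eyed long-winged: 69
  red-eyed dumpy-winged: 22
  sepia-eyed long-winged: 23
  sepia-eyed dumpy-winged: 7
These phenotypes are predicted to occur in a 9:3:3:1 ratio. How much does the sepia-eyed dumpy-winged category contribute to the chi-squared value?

0.042

The 9:3:3:1 ratio has 16 parts, so with N = 121 the expected counts are:
  red-eyed long-winged: 121 × 9/16 = 68.0625
  red-eyed dumpy-winged: 121 × 3/16 = 22.6875
  sepia-eyed long-winged: 121 × 3/16 = 22.6875
  sepia-eyed dumpy-winged: 121 × 1/16 = 7.5625
Contribution of sepia-eyed dumpy-winged: (7 − 7.5625)² / 7.5625 = 0.0418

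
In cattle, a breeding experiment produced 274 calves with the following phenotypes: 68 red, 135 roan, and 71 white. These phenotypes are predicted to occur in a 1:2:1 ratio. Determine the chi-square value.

Under the 1:2:1 hypothesis (Σ ratio = 4, N = 274):
  red: 274 × 1/4 = 68.5
  roan: 274 × 2/4 = 137
  white: 274 × 1/4 = 68.5
χ² = Σ (O − E)² / E
  red: (68 − 68.5)² / 68.5 = 0.0036
  roan: (135 − 137)² / 137 = 0.0292
  white: (71 − 68.5)² / 68.5 = 0.0912
χ² = 0.0036 + 0.0292 + 0.0912 = 0.124

0.124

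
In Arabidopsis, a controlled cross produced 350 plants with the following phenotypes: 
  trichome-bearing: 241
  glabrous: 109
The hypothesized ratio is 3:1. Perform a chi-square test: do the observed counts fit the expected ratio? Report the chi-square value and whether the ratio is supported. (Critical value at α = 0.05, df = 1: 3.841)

Expected counts for N = 350 under a 3:1 ratio (total parts = 4):
  trichome-bearing: 350 × 3/4 = 262.5
  glabrous: 350 × 1/4 = 87.5
χ² = Σ (O − E)² / E
  trichome-bearing: (241 − 262.5)² / 262.5 = 1.7610
  glabrous: (109 − 87.5)² / 87.5 = 5.2829
χ² = 1.7610 + 5.2829 = 7.0439 ≈ 7.044
Degrees of freedom = 2 − 1 = 1; critical value at α = 0.05 is 3.841.
Since 7.044 > 3.841, we reject the null hypothesis — the data do not fit the 3:1 ratio.

7.044; not consistent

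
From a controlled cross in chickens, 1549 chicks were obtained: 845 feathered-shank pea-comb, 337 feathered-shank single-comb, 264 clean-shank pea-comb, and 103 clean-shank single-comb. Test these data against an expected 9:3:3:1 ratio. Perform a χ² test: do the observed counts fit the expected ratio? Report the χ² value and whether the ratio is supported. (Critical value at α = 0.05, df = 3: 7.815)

Under the 9:3:3:1 hypothesis (Σ ratio = 16, N = 1549):
  feathered-shank pea-comb: 1549 × 9/16 = 871.3125
  feathered-shank single-comb: 1549 × 3/16 = 290.4375
  clean-shank pea-comb: 1549 × 3/16 = 290.4375
  clean-shank single-comb: 1549 × 1/16 = 96.8125
χ² = Σ (O − E)² / E
  feathered-shank pea-comb: (845 − 871.3125)² / 871.3125 = 0.7946
  feathered-shank single-comb: (337 − 290.4375)² / 290.4375 = 7.4648
  clean-shank pea-comb: (264 − 290.4375)² / 290.4375 = 2.4065
  clean-shank single-comb: (103 − 96.8125)² / 96.8125 = 0.3955
χ² = 0.7946 + 7.4648 + 2.4065 + 0.3955 = 11.0614 ≈ 11.061
Degrees of freedom = 4 − 1 = 3; critical value at α = 0.05 is 7.815.
Since 11.061 > 7.815, we reject the null hypothesis — the data do not fit the 9:3:3:1 ratio.

11.061; not consistent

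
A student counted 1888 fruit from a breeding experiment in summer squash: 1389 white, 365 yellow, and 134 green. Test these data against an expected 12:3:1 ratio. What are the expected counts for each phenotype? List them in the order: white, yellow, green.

Expected counts for N = 1888 under a 12:3:1 ratio (total parts = 16):
  white: 1888 × 12/16 = 1416
  yellow: 1888 × 3/16 = 354
  green: 1888 × 1/16 = 118

1416, 354, 118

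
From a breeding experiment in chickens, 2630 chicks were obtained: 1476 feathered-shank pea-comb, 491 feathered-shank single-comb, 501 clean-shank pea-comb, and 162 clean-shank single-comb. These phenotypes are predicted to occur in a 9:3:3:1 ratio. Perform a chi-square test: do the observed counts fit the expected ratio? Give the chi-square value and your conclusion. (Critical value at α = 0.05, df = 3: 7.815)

Under the 9:3:3:1 hypothesis (Σ ratio = 16, N = 2630):
  feathered-shank pea-comb: 2630 × 9/16 = 1479.375
  feathered-shank single-comb: 2630 × 3/16 = 493.125
  clean-shank pea-comb: 2630 × 3/16 = 493.125
  clean-shank single-comb: 2630 × 1/16 = 164.375
χ² = Σ (O − E)² / E
  feathered-shank pea-comb: (1476 − 1479.375)² / 1479.375 = 0.0077
  feathered-shank single-comb: (491 − 493.125)² / 493.125 = 0.0092
  clean-shank pea-comb: (501 − 493.125)² / 493.125 = 0.1258
  clean-shank single-comb: (162 − 164.375)² / 164.375 = 0.0343
χ² = 0.0077 + 0.0092 + 0.1258 + 0.0343 = 0.177
Degrees of freedom = 4 − 1 = 3; critical value at α = 0.05 is 7.815.
Since 0.177 < 7.815, we fail to reject the null hypothesis — the data are consistent with the 9:3:3:1 ratio.

0.177; consistent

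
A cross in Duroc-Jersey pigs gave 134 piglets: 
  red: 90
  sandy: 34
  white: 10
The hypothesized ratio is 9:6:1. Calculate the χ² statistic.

Total ratio parts = 16. Expected numbers out of 134:
  red: 134 × 9/16 = 75.375
  sandy: 134 × 6/16 = 50.25
  white: 134 × 1/16 = 8.375
χ² = Σ (O − E)² / E
  red: (90 − 75.375)² / 75.375 = 2.8377
  sandy: (34 − 50.25)² / 50.25 = 5.2550
  white: (10 − 8.375)² / 8.375 = 0.3153
χ² = 2.8377 + 5.2550 + 0.3153 = 8.408

8.408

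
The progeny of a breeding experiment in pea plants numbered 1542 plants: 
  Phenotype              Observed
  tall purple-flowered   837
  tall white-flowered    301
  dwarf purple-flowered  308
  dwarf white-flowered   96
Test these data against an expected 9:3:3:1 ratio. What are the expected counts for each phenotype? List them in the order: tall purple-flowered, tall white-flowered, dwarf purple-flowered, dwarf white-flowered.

867.375, 289.125, 289.125, 96.375

Expected counts for N = 1542 under a 9:3:3:1 ratio (total parts = 16):
  tall purple-flowered: 1542 × 9/16 = 867.375
  tall white-flowered: 1542 × 3/16 = 289.125
  dwarf purple-flowered: 1542 × 3/16 = 289.125
  dwarf white-flowered: 1542 × 1/16 = 96.375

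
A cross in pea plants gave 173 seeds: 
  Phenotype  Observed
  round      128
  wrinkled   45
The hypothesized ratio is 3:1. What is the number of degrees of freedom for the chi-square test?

1

A goodness-of-fit test with 2 phenotype classes has df = 2 − 1 = 1.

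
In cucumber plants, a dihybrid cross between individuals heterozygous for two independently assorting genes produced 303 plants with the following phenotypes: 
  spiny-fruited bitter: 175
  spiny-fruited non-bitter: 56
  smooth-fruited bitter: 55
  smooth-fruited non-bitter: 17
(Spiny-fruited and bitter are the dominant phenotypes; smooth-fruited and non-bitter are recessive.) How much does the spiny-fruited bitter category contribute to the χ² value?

A dihybrid F₂ with independent assortment and complete dominance at both loci gives a 9:3:3:1 phenotypic ratio.
Total ratio parts = 16. Expected numbers out of 303:
  spiny-fruited bitter: 303 × 9/16 = 170.4375
  spiny-fruited non-bitter: 303 × 3/16 = 56.8125
  smooth-fruited bitter: 303 × 3/16 = 56.8125
  smooth-fruited non-bitter: 303 × 1/16 = 18.9375
Contribution of spiny-fruited bitter: (175 − 170.4375)² / 170.4375 = 0.1221

0.122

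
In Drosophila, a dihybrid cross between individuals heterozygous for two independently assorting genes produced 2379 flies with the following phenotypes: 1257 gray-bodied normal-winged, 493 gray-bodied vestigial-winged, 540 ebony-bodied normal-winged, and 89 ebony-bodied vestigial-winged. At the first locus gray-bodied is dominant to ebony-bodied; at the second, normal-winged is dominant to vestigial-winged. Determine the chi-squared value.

53.608

A dihybrid F₂ with independent assortment and complete dominance at both loci gives a 9:3:3:1 phenotypic ratio.
Expected counts for N = 2379 under a 9:3:3:1 ratio (total parts = 16):
  gray-bodied normal-winged: 2379 × 9/16 = 1338.1875
  gray-bodied vestigial-winged: 2379 × 3/16 = 446.0625
  ebony-bodied normal-winged: 2379 × 3/16 = 446.0625
  ebony-bodied vestigial-winged: 2379 × 1/16 = 148.6875
χ² = Σ (O − E)² / E
  gray-bodied normal-winged: (1257 − 1338.1875)² / 1338.1875 = 4.9256
  gray-bodied vestigial-winged: (493 − 446.0625)² / 446.0625 = 4.9391
  ebony-bodied normal-winged: (540 − 446.0625)² / 446.0625 = 19.7826
  ebony-bodied vestigial-winged: (89 − 148.6875)² / 148.6875 = 23.9603
χ² = 4.9256 + 4.9391 + 19.7826 + 23.9603 = 53.6076 ≈ 53.608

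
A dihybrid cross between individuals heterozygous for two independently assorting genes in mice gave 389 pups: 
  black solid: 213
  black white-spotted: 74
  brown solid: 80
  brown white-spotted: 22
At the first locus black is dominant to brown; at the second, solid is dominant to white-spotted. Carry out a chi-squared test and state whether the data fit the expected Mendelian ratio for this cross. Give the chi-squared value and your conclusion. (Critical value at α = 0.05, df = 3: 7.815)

1.074; consistent

A dihybrid F₂ with independent assortment and complete dominance at both loci gives a 9:3:3:1 phenotypic ratio.
Expected counts for N = 389 under a 9:3:3:1 ratio (total parts = 16):
  black solid: 389 × 9/16 = 218.8125
  black white-spotted: 389 × 3/16 = 72.9375
  brown solid: 389 × 3/16 = 72.9375
  brown white-spotted: 389 × 1/16 = 24.3125
χ² = Σ (O − E)² / E
  black solid: (213 − 218.8125)² / 218.8125 = 0.1544
  black white-spotted: (74 − 72.9375)² / 72.9375 = 0.0155
  brown solid: (80 − 72.9375)² / 72.9375 = 0.6839
  brown white-spotted: (22 − 24.3125)² / 24.3125 = 0.2200
χ² = 0.1544 + 0.0155 + 0.6839 + 0.2200 = 1.0738 ≈ 1.074
Degrees of freedom = 4 − 1 = 3; critical value at α = 0.05 is 7.815.
Since 1.074 < 7.815, we fail to reject the null hypothesis — the data are consistent with the 9:3:3:1 ratio.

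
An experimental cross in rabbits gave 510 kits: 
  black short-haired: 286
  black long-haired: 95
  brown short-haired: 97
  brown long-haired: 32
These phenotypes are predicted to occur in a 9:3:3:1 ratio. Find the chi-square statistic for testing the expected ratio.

0.027

Total ratio parts = 16. Expected numbers out of 510:
  black short-haired: 510 × 9/16 = 286.875
  black long-haired: 510 × 3/16 = 95.625
  brown short-haired: 510 × 3/16 = 95.625
  brown long-haired: 510 × 1/16 = 31.875
χ² = Σ (O − E)² / E
  black short-haired: (286 − 286.875)² / 286.875 = 0.0027
  black long-haired: (95 − 95.625)² / 95.625 = 0.0041
  brown short-haired: (97 − 95.625)² / 95.625 = 0.0198
  brown long-haired: (32 − 31.875)² / 31.875 = 0.0005
χ² = 0.0027 + 0.0041 + 0.0198 + 0.0005 = 0.0271 ≈ 0.027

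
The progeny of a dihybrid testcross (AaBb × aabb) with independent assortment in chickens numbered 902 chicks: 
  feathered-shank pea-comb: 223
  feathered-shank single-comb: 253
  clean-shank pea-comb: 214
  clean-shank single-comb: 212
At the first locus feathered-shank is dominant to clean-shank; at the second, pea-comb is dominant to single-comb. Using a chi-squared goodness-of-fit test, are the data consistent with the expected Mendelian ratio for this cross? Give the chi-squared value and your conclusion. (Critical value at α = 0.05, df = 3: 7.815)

4.776; consistent

A dihybrid testcross with independent assortment gives a 1:1:1:1 ratio.
The 1:1:1:1 ratio has 4 parts, so with N = 902 the expected counts are:
  feathered-shank pea-comb: 902 × 1/4 = 225.5
  feathered-shank single-comb: 902 × 1/4 = 225.5
  clean-shank pea-comb: 902 × 1/4 = 225.5
  clean-shank single-comb: 902 × 1/4 = 225.5
χ² = Σ (O − E)² / E
  feathered-shank pea-comb: (223 − 225.5)² / 225.5 = 0.0277
  feathered-shank single-comb: (253 − 225.5)² / 225.5 = 3.3537
  clean-shank pea-comb: (214 − 225.5)² / 225.5 = 0.5865
  clean-shank single-comb: (212 − 225.5)² / 225.5 = 0.8082
χ² = 0.0277 + 3.3537 + 0.5865 + 0.8082 = 4.7761 ≈ 4.776
Degrees of freedom = 4 − 1 = 3; critical value at α = 0.05 is 7.815.
Since 4.776 < 7.815, we fail to reject the null hypothesis — the data are consistent with the 1:1:1:1 ratio.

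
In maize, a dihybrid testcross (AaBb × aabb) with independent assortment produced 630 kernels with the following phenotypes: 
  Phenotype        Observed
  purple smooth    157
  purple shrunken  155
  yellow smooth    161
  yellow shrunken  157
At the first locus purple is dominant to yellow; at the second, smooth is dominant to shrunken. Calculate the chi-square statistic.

A dihybrid testcross with independent assortment gives a 1:1:1:1 ratio.
Total ratio parts = 4. Expected numbers out of 630:
  purple smooth: 630 × 1/4 = 157.5
  purple shrunken: 630 × 1/4 = 157.5
  yellow smooth: 630 × 1/4 = 157.5
  yellow shrunken: 630 × 1/4 = 157.5
χ² = Σ (O − E)² / E
  purple smooth: (157 − 157.5)² / 157.5 = 0.0016
  purple shrunken: (155 − 157.5)² / 157.5 = 0.0397
  yellow smooth: (161 − 157.5)² / 157.5 = 0.0778
  yellow shrunken: (157 − 157.5)² / 157.5 = 0.0016
χ² = 0.0016 + 0.0397 + 0.0778 + 0.0016 = 0.1207 ≈ 0.121

0.121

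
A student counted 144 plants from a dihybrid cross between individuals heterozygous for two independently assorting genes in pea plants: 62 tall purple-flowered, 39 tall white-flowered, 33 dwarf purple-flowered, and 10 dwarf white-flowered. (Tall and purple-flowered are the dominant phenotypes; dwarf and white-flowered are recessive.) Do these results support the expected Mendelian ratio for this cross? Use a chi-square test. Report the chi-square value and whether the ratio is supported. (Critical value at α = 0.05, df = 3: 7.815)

A dihybrid F₂ with independent assortment and complete dominance at both loci gives a 9:3:3:1 phenotypic ratio.
Expected counts for N = 144 under a 9:3:3:1 ratio (total parts = 16):
  tall purple-flowered: 144 × 9/16 = 81
  tall white-flowered: 144 × 3/16 = 27
  dwarf purple-flowered: 144 × 3/16 = 27
  dwarf white-flowered: 144 × 1/16 = 9
χ² = Σ (O − E)² / E
  tall purple-flowered: (62 − 81)² / 81 = 4.4568
  tall white-flowered: (39 − 27)² / 27 = 5.3333
  dwarf purple-flowered: (33 − 27)² / 27 = 1.3333
  dwarf white-flowered: (10 − 9)² / 9 = 0.1111
χ² = 4.4568 + 5.3333 + 1.3333 + 0.1111 = 11.2345 ≈ 11.235
Degrees of freedom = 4 − 1 = 3; critical value at α = 0.05 is 7.815.
Since 11.235 > 7.815, we reject the null hypothesis — the data do not fit the 9:3:3:1 ratio.

11.235; not consistent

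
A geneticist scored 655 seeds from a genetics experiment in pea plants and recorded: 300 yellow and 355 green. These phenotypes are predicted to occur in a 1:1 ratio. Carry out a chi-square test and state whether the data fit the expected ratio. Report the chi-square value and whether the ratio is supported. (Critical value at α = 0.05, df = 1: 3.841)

Total ratio parts = 2. Expected numbers out of 655:
  yellow: 655 × 1/2 = 327.5
  green: 655 × 1/2 = 327.5
χ² = Σ (O − E)² / E
  yellow: (300 − 327.5)² / 327.5 = 2.3092
  green: (355 − 327.5)² / 327.5 = 2.3092
χ² = 2.3092 + 2.3092 = 4.6184 ≈ 4.618
Degrees of freedom = 2 − 1 = 1; critical value at α = 0.05 is 3.841.
Since 4.618 > 3.841, we reject the null hypothesis — the data do not fit the 1:1 ratio.

4.618; not consistent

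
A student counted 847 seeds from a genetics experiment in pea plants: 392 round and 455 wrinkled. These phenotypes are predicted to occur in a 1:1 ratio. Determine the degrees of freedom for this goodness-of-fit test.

A goodness-of-fit test with 2 phenotype classes has df = 2 − 1 = 1.

1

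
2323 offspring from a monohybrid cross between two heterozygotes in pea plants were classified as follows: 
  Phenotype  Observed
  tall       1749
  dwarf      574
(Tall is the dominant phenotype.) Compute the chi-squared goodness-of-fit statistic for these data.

0.105

For a monohybrid cross between heterozygotes with complete dominance, the expected phenotypic ratio is 3:1.
Expected counts for N = 2323 under a 3:1 ratio (total parts = 4):
  tall: 2323 × 3/4 = 1742.25
  dwarf: 2323 × 1/4 = 580.75
χ² = Σ (O − E)² / E
  tall: (1749 − 1742.25)² / 1742.25 = 0.0262
  dwarf: (574 − 580.75)² / 580.75 = 0.0785
χ² = 0.0262 + 0.0785 = 0.1047 ≈ 0.105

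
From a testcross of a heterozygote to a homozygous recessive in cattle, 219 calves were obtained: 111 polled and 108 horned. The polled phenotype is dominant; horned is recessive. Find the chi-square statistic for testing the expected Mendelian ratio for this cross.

0.041

A testcross of a heterozygote (Aa × aa) gives a 1:1 phenotypic ratio.
The 1:1 ratio has 2 parts, so with N = 219 the expected counts are:
  polled: 219 × 1/2 = 109.5
  horned: 219 × 1/2 = 109.5
χ² = Σ (O − E)² / E
  polled: (111 − 109.5)² / 109.5 = 0.0205
  horned: (108 − 109.5)² / 109.5 = 0.0205
χ² = 0.0205 + 0.0205 = 0.041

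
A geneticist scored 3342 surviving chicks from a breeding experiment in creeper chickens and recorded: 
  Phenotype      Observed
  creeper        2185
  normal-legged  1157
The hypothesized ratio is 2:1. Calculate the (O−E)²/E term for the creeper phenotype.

Under the 2:1 hypothesis (Σ ratio = 3, N = 3342):
  creeper: 3342 × 2/3 = 2228
  normal-legged: 3342 × 1/3 = 1114
Contribution of creeper: (2185 − 2228)² / 2228 = 0.8299

0.830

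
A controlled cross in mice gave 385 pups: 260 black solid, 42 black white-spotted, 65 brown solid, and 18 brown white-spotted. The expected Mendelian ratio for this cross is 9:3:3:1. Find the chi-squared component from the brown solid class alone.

Under the 9:3:3:1 hypothesis (Σ ratio = 16, N = 385):
  black solid: 385 × 9/16 = 216.5625
  black white-spotted: 385 × 3/16 = 72.1875
  brown solid: 385 × 3/16 = 72.1875
  brown white-spotted: 385 × 1/16 = 24.0625
Contribution of brown solid: (65 − 72.1875)² / 72.1875 = 0.7156

0.716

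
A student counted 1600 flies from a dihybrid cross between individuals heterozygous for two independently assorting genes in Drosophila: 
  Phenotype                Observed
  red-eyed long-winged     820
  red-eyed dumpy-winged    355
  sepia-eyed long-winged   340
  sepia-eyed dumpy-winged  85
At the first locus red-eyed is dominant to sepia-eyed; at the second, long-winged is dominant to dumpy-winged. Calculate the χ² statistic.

24.778

A dihybrid F₂ with independent assortment and complete dominance at both loci gives a 9:3:3:1 phenotypic ratio.
Expected counts for N = 1600 under a 9:3:3:1 ratio (total parts = 16):
  red-eyed long-winged: 1600 × 9/16 = 900
  red-eyed dumpy-winged: 1600 × 3/16 = 300
  sepia-eyed long-winged: 1600 × 3/16 = 300
  sepia-eyed dumpy-winged: 1600 × 1/16 = 100
χ² = Σ (O − E)² / E
  red-eyed long-winged: (820 − 900)² / 900 = 7.1111
  red-eyed dumpy-winged: (355 − 300)² / 300 = 10.0833
  sepia-eyed long-winged: (340 − 300)² / 300 = 5.3333
  sepia-eyed dumpy-winged: (85 − 100)² / 100 = 2.2500
χ² = 7.1111 + 10.0833 + 5.3333 + 2.2500 = 24.7777 ≈ 24.778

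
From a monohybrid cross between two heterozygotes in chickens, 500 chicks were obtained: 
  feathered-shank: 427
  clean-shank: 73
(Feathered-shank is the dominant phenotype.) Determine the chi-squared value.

For a monohybrid cross between heterozygotes with complete dominance, the expected phenotypic ratio is 3:1.
Total ratio parts = 4. Expected numbers out of 500:
  feathered-shank: 500 × 3/4 = 375
  clean-shank: 500 × 1/4 = 125
χ² = Σ (O − E)² / E
  feathered-shank: (427 − 375)² / 375 = 7.2107
  clean-shank: (73 − 125)² / 125 = 21.6320
χ² = 7.2107 + 21.6320 = 28.8427 ≈ 28.843

28.843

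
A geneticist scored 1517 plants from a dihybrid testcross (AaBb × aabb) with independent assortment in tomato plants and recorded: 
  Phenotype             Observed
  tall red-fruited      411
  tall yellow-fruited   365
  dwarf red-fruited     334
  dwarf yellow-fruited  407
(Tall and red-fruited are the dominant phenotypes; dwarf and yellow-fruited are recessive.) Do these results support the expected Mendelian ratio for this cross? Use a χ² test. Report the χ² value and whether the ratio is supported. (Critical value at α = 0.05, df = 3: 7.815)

A dihybrid testcross with independent assortment gives a 1:1:1:1 ratio.
Expected counts for N = 1517 under a 1:1:1:1 ratio (total parts = 4):
  tall red-fruited: 1517 × 1/4 = 379.25
  tall yellow-fruited: 1517 × 1/4 = 379.25
  dwarf red-fruited: 1517 × 1/4 = 379.25
  dwarf yellow-fruited: 1517 × 1/4 = 379.25
χ² = Σ (O − E)² / E
  tall red-fruited: (411 − 379.25)² / 379.25 = 2.6580
  tall yellow-fruited: (365 − 379.25)² / 379.25 = 0.5354
  dwarf red-fruited: (334 − 379.25)² / 379.25 = 5.3990
  dwarf yellow-fruited: (407 − 379.25)² / 379.25 = 2.0305
χ² = 2.6580 + 0.5354 + 5.3990 + 2.0305 = 10.6229 ≈ 10.623
Degrees of freedom = 4 − 1 = 3; critical value at α = 0.05 is 7.815.
Since 10.623 > 7.815, we reject the null hypothesis — the data do not fit the 1:1:1:1 ratio.

10.623; not consistent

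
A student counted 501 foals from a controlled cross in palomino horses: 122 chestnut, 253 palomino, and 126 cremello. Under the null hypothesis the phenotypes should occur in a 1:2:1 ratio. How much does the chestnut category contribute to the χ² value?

Under the 1:2:1 hypothesis (Σ ratio = 4, N = 501):
  chestnut: 501 × 1/4 = 125.25
  palomino: 501 × 2/4 = 250.5
  cremello: 501 × 1/4 = 125.25
Contribution of chestnut: (122 − 125.25)² / 125.25 = 0.0843

0.084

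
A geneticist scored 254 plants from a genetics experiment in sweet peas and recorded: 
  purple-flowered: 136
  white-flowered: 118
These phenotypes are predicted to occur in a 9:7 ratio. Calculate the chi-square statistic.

0.756

Expected counts for N = 254 under a 9:7 ratio (total parts = 16):
  purple-flowered: 254 × 9/16 = 142.875
  white-flowered: 254 × 7/16 = 111.125
χ² = Σ (O − E)² / E
  purple-flowered: (136 − 142.875)² / 142.875 = 0.3308
  white-flowered: (118 − 111.125)² / 111.125 = 0.4253
χ² = 0.3308 + 0.4253 = 0.7561 ≈ 0.756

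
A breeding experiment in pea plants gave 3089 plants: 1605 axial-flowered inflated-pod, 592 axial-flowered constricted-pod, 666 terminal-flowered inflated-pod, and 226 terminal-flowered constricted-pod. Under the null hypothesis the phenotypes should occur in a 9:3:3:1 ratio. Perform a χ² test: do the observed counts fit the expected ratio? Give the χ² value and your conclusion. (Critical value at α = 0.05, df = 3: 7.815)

29.028; not consistent

Total ratio parts = 16. Expected numbers out of 3089:
  axial-flowered inflated-pod: 3089 × 9/16 = 1737.5625
  axial-flowered constricted-pod: 3089 × 3/16 = 579.1875
  terminal-flowered inflated-pod: 3089 × 3/16 = 579.1875
  terminal-flowered constricted-pod: 3089 × 1/16 = 193.0625
χ² = Σ (O − E)² / E
  axial-flowered inflated-pod: (1605 − 1737.5625)² / 1737.5625 = 10.1135
  axial-flowered constricted-pod: (592 − 579.1875)² / 579.1875 = 0.2834
  terminal-flowered inflated-pod: (666 − 579.1875)² / 579.1875 = 13.0120
  terminal-flowered constricted-pod: (226 − 193.0625)² / 193.0625 = 5.6193
χ² = 10.1135 + 0.2834 + 13.0120 + 5.6193 = 29.0282 ≈ 29.028
Degrees of freedom = 4 − 1 = 3; critical value at α = 0.05 is 7.815.
Since 29.028 > 7.815, we reject the null hypothesis — the data do not fit the 9:3:3:1 ratio.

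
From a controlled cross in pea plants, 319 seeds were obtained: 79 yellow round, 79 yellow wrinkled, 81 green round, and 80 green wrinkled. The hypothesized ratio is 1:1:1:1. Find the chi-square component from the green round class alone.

Expected counts for N = 319 under a 1:1:1:1 ratio (total parts = 4):
  yellow round: 319 × 1/4 = 79.75
  yellow wrinkled: 319 × 1/4 = 79.75
  green round: 319 × 1/4 = 79.75
  green wrinkled: 319 × 1/4 = 79.75
Contribution of green round: (81 − 79.75)² / 79.75 = 0.0196

0.020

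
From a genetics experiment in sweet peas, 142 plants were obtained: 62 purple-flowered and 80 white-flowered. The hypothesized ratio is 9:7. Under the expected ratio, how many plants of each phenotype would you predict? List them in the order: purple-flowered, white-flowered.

79.875, 62.125

Expected counts for N = 142 under a 9:7 ratio (total parts = 16):
  purple-flowered: 142 × 9/16 = 79.875
  white-flowered: 142 × 7/16 = 62.125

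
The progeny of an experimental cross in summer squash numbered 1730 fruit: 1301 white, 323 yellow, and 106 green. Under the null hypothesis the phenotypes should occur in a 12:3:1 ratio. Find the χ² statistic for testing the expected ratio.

The 12:3:1 ratio has 16 parts, so with N = 1730 the expected counts are:
  white: 1730 × 12/16 = 1297.5
  yellow: 1730 × 3/16 = 324.375
  green: 1730 × 1/16 = 108.125
χ² = Σ (O − E)² / E
  white: (1301 − 1297.5)² / 1297.5 = 0.0094
  yellow: (323 − 324.375)² / 324.375 = 0.0058
  green: (106 − 108.125)² / 108.125 = 0.0418
χ² = 0.0094 + 0.0058 + 0.0418 = 0.057

0.057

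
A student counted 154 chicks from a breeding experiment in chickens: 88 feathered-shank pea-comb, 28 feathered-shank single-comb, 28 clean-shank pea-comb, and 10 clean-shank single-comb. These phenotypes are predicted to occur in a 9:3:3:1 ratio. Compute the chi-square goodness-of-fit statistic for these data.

Under the 9:3:3:1 hypothesis (Σ ratio = 16, N = 154):
  feathered-shank pea-comb: 154 × 9/16 = 86.625
  feathered-shank single-comb: 154 × 3/16 = 28.875
  clean-shank pea-comb: 154 × 3/16 = 28.875
  clean-shank single-comb: 154 × 1/16 = 9.625
χ² = Σ (O − E)² / E
  feathered-shank pea-comb: (88 − 86.625)² / 86.625 = 0.0218
  feathered-shank single-comb: (28 − 28.875)² / 28.875 = 0.0265
  clean-shank pea-comb: (28 − 28.875)² / 28.875 = 0.0265
  clean-shank single-comb: (10 − 9.625)² / 9.625 = 0.0146
χ² = 0.0218 + 0.0265 + 0.0265 + 0.0146 = 0.0894 ≈ 0.089

0.089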